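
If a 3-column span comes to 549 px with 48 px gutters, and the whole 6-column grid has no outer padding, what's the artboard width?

3c + 2·48 = 549 → 3c = 453 → c = 151 px.
Summing: 906 + 240 = 1146 px.

1146 px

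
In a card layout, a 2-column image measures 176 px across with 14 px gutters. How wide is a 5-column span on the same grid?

461 px

2 columns + 1 gutter: 2c + 1·14 = 176.
2c = 176 − 14 = 162, so c = 81 px.
5 columns plus 4 gutters: 405 + 56 = 461 px.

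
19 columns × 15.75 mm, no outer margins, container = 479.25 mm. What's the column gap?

Columns use 299.25 mm, leaving 180 mm across 18 column gaps = 10 mm each.

10 mm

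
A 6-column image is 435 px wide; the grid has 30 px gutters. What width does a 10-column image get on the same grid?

745 px

Subtracting 5 gutters of 30 leaves 285 for 6 columns, so c = 47.5 px.
10 columns plus 9 gutters: 475 + 270 = 745 px.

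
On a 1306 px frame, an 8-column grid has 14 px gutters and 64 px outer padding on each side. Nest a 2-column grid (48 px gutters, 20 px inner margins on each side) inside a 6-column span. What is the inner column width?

Take off 128 px of margins, leaving 1178 px.
8c + 7·14 = 1178 → 8c = 1080 → c = 135 px.
Span of 6: 6·135 + 5·14 = 810 + 70 = 880 px.
Inner content = 880 − 2·20 = 840 px.
Subtracting 1 gutter of 48 leaves 792 for 2 columns, so d = 396 px.

396 px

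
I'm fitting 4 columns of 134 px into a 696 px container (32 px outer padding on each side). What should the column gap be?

32 px

Subtract both margins: 696 − 2·32 = 632 px.
4·134 + 3g = 632 → 3g = 96 → g = 32 px.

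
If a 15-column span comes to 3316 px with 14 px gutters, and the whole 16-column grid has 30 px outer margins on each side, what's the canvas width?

3598 px

15 columns + 14 gutters: 15c + 14·14 = 3316.
15c = 3316 − 196 = 3120, so c = 208 px.
Canvas = 2·30 + 16·208 + 15·14 = 60 + 3328 + 210 = 3598 px.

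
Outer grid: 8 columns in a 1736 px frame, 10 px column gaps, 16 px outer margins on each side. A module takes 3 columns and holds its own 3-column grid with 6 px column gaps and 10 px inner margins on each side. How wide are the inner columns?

200.25 px

Outer content = 1736 − 2·16 = 1704 px.
8 columns + 7 column gaps: 8c + 7·10 = 1704.
8c = 1704 − 70 = 1634, so c = 204.25 px.
Span of 3: 3·204.25 + 2·10 = 612.75 + 20 = 632.75 px.
Inner content = 632.75 − 2·10 = 612.75 px.
3 columns + 2 column gaps: 3d + 2·6 = 612.75.
3d = 612.75 − 12 = 600.75, so d = 200.25 px.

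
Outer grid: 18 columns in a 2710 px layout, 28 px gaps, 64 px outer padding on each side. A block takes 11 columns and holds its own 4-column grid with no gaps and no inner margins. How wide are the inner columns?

391.75 px

Outer content = 2710 − 2·64 = 2582 px.
Subtracting 17 gaps of 28 leaves 2106 for 18 columns, so c = 117 px.
11 columns plus 10 gaps: 1287 + 280 = 1567 px.
With no gaps, each column is 1567/4 = 391.75 px.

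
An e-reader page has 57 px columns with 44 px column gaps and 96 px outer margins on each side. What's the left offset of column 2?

Column 2 starts at margin + 1·(column + gutter) = 96 + 1·101 = 197 px.

197 px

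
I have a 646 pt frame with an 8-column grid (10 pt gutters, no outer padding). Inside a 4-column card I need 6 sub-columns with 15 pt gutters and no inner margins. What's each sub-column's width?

40.5 pt

646 − 7·10 = 576; ÷8 gives c = 72 pt.
4 columns plus 3 gutters: 288 + 30 = 318 pt.
6 columns + 5 gutters: 6d + 5·15 = 318.
6d = 318 − 75 = 243, so d = 40.5 pt.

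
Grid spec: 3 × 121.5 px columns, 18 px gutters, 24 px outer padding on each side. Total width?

Total width: 2·24 + 3·121.5 + 2·18 = 448.5 px.

448.5 px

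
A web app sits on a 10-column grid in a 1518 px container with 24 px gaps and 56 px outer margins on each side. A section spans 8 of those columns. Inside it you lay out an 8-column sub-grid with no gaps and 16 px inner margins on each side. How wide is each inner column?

136 px

Outer content = 1518 − 2·56 = 1406 px.
10c + 9·24 = 1406 → 10c = 1190 → c = 119 px.
Span of 8: 8·119 + 7·24 = 952 + 168 = 1120 px.
Inner content = 1120 − 2·16 = 1088 px.
8d = 1088 → d = 136 px.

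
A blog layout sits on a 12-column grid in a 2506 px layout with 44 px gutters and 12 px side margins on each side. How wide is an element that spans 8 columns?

Inside the margins: 2506 − 24 = 2482 px.
Subtracting 11 gutters of 44 leaves 1998 for 12 columns, so c = 166.5 px.
8 columns plus 7 gutters: 1332 + 308 = 1640 px.

1640 px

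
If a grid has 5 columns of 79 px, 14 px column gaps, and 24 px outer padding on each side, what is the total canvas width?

499 px

Canvas = 2·24 + 5·79 + 4·14 = 48 + 395 + 56 = 499 px.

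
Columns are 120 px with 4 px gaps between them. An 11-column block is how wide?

1360 px

Span of 11: 11·120 + 10·4 = 1320 + 40 = 1360 px.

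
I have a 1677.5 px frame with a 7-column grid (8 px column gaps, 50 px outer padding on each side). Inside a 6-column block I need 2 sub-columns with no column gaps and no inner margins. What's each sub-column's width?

675.5 px

Outer content = 1677.5 − 2·50 = 1577.5 px.
7c + 6·8 = 1577.5 → 7c = 1529.5 → c = 218.5 px.
6-column span = 6·218.5 + 5·8 = 1351 px.
1351 / 2 = 675.5 px per column.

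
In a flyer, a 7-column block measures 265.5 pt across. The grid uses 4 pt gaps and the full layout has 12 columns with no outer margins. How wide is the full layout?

7 columns + 6 gaps: 7c + 6·4 = 265.5.
7c = 265.5 − 24 = 241.5, so c = 34.5 pt.
Total width: 12·34.5 + 11·4 = 458 pt.

458 pt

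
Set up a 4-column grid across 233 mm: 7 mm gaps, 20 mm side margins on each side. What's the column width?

Inside the margins: 233 − 40 = 193 mm.
4 columns + 3 gaps: 4c + 3·7 = 193.
4c = 193 − 21 = 172, so c = 43 mm.

43 mm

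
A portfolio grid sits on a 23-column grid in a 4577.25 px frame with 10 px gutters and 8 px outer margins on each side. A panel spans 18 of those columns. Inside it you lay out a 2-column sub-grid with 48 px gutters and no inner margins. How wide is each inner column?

Outer content = 4577.25 − 2·8 = 4561.25 px.
4561.25 − 22·10 = 4341.25; ÷23 gives c = 188.75 px.
18-column span = 18·188.75 + 17·10 = 3567.5 px.
2 columns + 1 gutter: 2d + 1·48 = 3567.5.
2d = 3567.5 − 48 = 3519.5, so d = 1759.75 px.

1759.75 px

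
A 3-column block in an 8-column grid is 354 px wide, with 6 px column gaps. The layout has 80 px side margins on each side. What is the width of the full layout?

1114 px

Subtracting 2 column gaps of 6 leaves 342 for 3 columns, so c = 114 px.
Total width: 2·80 + 8·114 + 7·6 = 1114 px.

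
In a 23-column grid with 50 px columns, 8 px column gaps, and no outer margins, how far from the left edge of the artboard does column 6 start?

Before column 6: 5 columns + 5 column gaps.
Offset = 5·(50 + 8) = 5·58 = 290 px.

290 px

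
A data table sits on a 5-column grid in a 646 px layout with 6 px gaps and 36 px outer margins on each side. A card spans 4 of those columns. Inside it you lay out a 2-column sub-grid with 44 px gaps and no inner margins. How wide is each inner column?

207 px

Subtract both margins: 646 − 2·36 = 574 px.
5c + 4·6 = 574 → 5c = 550 → c = 110 px.
4 columns plus 3 gaps: 440 + 18 = 458 px.
2d + 1·44 = 458 → 2d = 414 → d = 207 px.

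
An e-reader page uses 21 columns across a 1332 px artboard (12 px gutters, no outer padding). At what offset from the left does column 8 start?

1332 − 20·12 = 1092; ÷21 gives c = 52 px.
No margin, so column 8 starts at 7·(column + gutter) = 7·64 = 448 px.

448 px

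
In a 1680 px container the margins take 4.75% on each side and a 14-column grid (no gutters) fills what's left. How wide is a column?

Margins: 4.75% × 1680 = 79.8 px each, so content = 1680 − 159.6 = 1520.4 px.
1520.4 / 14 = 108.6 px per column.

108.6 px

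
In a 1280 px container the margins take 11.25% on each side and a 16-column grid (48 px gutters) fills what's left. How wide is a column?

Margins: 11.25% × 1280 = 144 px each, so content = 1280 − 288 = 992 px.
Subtracting 15 gutters of 48 leaves 272 for 16 columns, so c = 17 px.

17 px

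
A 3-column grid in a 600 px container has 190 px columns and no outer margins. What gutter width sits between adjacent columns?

15 px

3 columns take 3·190 = 570 px; remaining 30 splits into 2 gutters.
g = 30 / 2 = 15 px.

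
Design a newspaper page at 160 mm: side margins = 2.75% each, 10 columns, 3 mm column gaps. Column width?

Margins: 2.75% × 160 = 4.4 mm each, so content = 160 − 8.8 = 151.2 mm.
Subtracting 9 column gaps of 3 leaves 124.2 for 10 columns, so c = 12.42 mm.

12.42 mm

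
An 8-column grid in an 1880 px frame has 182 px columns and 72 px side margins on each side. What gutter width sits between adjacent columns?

Take off 144 px of margins, leaving 1736 px.
Columns use 1456 px, leaving 280 px across 7 gutters = 40 px each.

40 px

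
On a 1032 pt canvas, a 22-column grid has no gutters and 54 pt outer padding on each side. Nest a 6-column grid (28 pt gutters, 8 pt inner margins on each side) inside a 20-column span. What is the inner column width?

114 pt

Inside the margins: 1032 − 108 = 924 pt.
924 / 22 = 42 pt per column.
With no gutters, 20 columns span 20·42 = 840 pt.
Inner content = 840 − 2·8 = 824 pt.
6 columns + 5 gutters: 6d + 5·28 = 824.
6d = 824 − 140 = 684, so d = 114 pt.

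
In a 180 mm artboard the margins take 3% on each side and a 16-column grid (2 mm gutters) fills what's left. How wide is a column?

8.7 mm

180 × (1 − 2·3%) = 180 × 94% = 169.2 mm for the columns.
16 columns + 15 gutters: 16c + 15·2 = 169.2.
16c = 169.2 − 30 = 139.2, so c = 8.7 mm.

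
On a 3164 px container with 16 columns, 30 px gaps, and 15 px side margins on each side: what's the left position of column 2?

212.75 px

Subtract both margins: 3164 − 2·15 = 3134 px.
16c + 15·30 = 3134 → 16c = 2684 → c = 167.75 px.
Each column+gutter stride is 197.75 px; 1 of them past the 15 px margin is 15 + 197.75 = 212.75 px.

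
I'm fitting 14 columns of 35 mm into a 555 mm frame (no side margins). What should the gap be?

14·35 + 13g = 555 → 13g = 65 → g = 5 mm.

5 mm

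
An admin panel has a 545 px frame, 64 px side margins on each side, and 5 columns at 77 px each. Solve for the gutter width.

8 px

Content width = 545 − 2·64 = 417 px.
5·77 + 4g = 417 → 4g = 32 → g = 8 px.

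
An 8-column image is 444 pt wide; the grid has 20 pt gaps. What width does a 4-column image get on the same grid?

8c + 7·20 = 444 → 8c = 304 → c = 38 pt.
4-column span = 4·38 + 3·20 = 212 pt.

212 pt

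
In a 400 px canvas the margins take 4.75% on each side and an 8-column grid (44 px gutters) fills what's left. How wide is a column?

6.75 px

Each margin = 4.75% of 400 = 19 px; content = 400 − 2·19 = 362 px.
362 − 7·44 = 54; ÷8 gives c = 6.75 px.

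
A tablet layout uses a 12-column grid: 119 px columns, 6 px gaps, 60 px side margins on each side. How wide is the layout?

1614 px

Adding margins, columns and gutters: 120 + 1428 + 66 = 1614 px.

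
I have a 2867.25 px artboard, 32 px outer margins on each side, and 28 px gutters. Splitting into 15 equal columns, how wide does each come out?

Subtract both margins: 2867.25 − 2·32 = 2803.25 px.
15c + 14·28 = 2803.25 → 15c = 2411.25 → c = 160.75 px.

160.75 px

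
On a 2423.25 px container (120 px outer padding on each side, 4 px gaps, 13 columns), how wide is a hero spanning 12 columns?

2015 px

Subtract both margins: 2423.25 − 2·120 = 2183.25 px.
Subtracting 12 gaps of 4 leaves 2135.25 for 13 columns, so c = 164.25 px.
Span of 12: 12·164.25 + 11·4 = 1971 + 44 = 2015 px.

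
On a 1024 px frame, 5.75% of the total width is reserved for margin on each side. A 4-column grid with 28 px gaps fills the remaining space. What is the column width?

Each margin = 5.75% of 1024 = 58.88 px; content = 1024 − 2·58.88 = 906.24 px.
4c + 3·28 = 906.24 → 4c = 822.24 → c = 205.56 px.

205.56 px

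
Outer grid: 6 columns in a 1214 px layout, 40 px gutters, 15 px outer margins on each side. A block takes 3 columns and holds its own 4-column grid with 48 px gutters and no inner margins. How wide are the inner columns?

Inside the margins: 1214 − 30 = 1184 px.
Subtracting 5 gutters of 40 leaves 984 for 6 columns, so c = 164 px.
3-column span = 3·164 + 2·40 = 572 px.
4d + 3·48 = 572 → 4d = 428 → d = 107 px.

107 px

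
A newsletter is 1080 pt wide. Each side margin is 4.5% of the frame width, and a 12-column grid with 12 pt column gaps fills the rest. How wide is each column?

70.9 pt

1080 × (1 − 2·4.5%) = 1080 × 91% = 982.8 pt for the columns.
12 columns + 11 column gaps: 12c + 11·12 = 982.8.
12c = 982.8 − 132 = 850.8, so c = 70.9 pt.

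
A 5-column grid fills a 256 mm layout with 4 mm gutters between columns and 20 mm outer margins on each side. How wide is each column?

40 mm

Inside the margins: 256 − 40 = 216 mm.
216 − 4·4 = 200; ÷5 gives c = 40 mm.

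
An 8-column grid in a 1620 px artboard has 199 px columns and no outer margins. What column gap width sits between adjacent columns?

4 px

8 columns take 8·199 = 1592 px; remaining 28 splits into 7 column gaps.
g = 28 / 7 = 4 px.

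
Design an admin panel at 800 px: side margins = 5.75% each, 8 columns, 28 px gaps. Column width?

64 px

Each margin = 5.75% of 800 = 46 px; content = 800 − 2·46 = 708 px.
8 columns + 7 gaps: 8c + 7·28 = 708.
8c = 708 − 196 = 512, so c = 64 px.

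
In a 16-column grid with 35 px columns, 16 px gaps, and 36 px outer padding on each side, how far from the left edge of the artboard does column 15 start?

Column 15 starts at margin + 14·(column + gutter) = 36 + 14·51 = 750 px.

750 px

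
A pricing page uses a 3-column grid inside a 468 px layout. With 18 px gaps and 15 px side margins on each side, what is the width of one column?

134 px

Take off 30 px of margins, leaving 438 px.
Subtracting 2 gaps of 18 leaves 402 for 3 columns, so c = 134 px.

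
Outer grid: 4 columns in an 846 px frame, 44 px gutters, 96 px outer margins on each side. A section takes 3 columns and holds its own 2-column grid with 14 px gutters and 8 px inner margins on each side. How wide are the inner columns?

224.75 px

Outer content = 846 − 2·96 = 654 px.
4 columns + 3 gutters: 4c + 3·44 = 654.
4c = 654 − 132 = 522, so c = 130.5 px.
3 columns plus 2 gutters: 391.5 + 88 = 479.5 px.
Inner content = 479.5 − 2·8 = 463.5 px.
2 columns + 1 gutter: 2d + 1·14 = 463.5.
2d = 463.5 − 14 = 449.5, so d = 224.75 px.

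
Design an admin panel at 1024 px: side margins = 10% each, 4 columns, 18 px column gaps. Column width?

1024 × (1 − 2·10%) = 1024 × 80% = 819.2 px for the columns.
819.2 − 3·18 = 765.2; ÷4 gives c = 191.3 px.

191.3 px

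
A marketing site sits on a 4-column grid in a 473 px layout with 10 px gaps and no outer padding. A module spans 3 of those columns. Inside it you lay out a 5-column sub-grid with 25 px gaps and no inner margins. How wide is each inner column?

473 − 3·10 = 443; ÷4 gives c = 110.75 px.
Span of 3: 3·110.75 + 2·10 = 332.25 + 20 = 352.25 px.
5d + 4·25 = 352.25 → 5d = 252.25 → d = 50.45 px.

50.45 px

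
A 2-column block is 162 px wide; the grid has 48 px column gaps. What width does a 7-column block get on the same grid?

2c + 1·48 = 162 → 2c = 114 → c = 57 px.
7 columns plus 6 column gaps: 399 + 288 = 687 px.

687 px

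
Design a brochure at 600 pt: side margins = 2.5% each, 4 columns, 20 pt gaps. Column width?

600 × (1 − 2·2.5%) = 600 × 95% = 570 pt for the columns.
4c + 3·20 = 570 → 4c = 510 → c = 127.5 pt.

127.5 pt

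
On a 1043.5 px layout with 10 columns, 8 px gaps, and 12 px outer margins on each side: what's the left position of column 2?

114.75 px

Inside the margins: 1043.5 − 24 = 1019.5 px.
10c + 9·8 = 1019.5 → 10c = 947.5 → c = 94.75 px.
Column 2 starts at margin + 1·(column + gutter) = 12 + 1·102.75 = 114.75 px.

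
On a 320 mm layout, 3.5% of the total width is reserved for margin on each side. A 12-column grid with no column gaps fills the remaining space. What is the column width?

320 × (1 − 2·3.5%) = 320 × 93% = 297.6 mm for the columns.
With no column gaps, each column is 297.6/12 = 24.8 mm.

24.8 mm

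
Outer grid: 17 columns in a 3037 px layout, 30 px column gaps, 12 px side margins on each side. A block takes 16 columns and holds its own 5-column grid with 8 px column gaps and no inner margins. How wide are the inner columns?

Outer content = 3037 − 2·12 = 3013 px.
17 columns + 16 column gaps: 17c + 16·30 = 3013.
17c = 3013 − 480 = 2533, so c = 149 px.
Span of 16: 16·149 + 15·30 = 2384 + 450 = 2834 px.
5d + 4·8 = 2834 → 5d = 2802 → d = 560.4 px.

560.4 px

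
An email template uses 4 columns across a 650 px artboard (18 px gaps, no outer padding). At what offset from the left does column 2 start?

167 px

4c + 3·18 = 650 → 4c = 596 → c = 149 px.
Each column+gutter stride is 167 px; with no margin, 1 of them is 167 px.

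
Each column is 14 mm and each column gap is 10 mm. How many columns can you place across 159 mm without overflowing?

7 columns

k columns need k·14 + (k−1)·10 = k·24 − 10.
k·24 − 10 ≤ 159 → k ≤ 169 / 24 ≈ 7.04, so k = 7.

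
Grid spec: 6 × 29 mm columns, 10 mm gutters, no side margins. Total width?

224 mm

Summing: 174 + 50 = 224 mm.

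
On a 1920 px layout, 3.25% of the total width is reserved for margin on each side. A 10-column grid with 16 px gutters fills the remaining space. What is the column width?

Margins: 3.25% × 1920 = 62.4 px each, so content = 1920 − 124.8 = 1795.2 px.
10c + 9·16 = 1795.2 → 10c = 1651.2 → c = 165.12 px.

165.12 px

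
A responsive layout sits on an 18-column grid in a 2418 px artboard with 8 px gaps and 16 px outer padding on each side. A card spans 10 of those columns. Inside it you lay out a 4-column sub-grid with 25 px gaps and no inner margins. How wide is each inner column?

Subtract both margins: 2418 − 2·16 = 2386 px.
18c + 17·8 = 2386 → 18c = 2250 → c = 125 px.
10-column span = 10·125 + 9·8 = 1322 px.
Subtracting 3 gaps of 25 leaves 1247 for 4 columns, so d = 311.75 px.

311.75 px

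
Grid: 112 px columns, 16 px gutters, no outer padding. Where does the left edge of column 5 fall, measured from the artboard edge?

No margin, so column 5 starts at 4·(column + gutter) = 4·128 = 512 px.

512 px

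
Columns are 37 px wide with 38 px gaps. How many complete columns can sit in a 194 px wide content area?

k columns need k·37 + (k−1)·38 = k·75 − 38.
k·75 − 38 ≤ 194 → k ≤ 232 / 75 ≈ 3.09, so k = 3.

3 columns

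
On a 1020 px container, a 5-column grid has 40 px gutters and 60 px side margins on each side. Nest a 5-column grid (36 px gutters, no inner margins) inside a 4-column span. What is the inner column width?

113.6 px

Subtract both margins: 1020 − 2·60 = 900 px.
5 columns + 4 gutters: 5c + 4·40 = 900.
5c = 900 − 160 = 740, so c = 148 px.
Span of 4: 4·148 + 3·40 = 592 + 120 = 712 px.
5d + 4·36 = 712 → 5d = 568 → d = 113.6 px.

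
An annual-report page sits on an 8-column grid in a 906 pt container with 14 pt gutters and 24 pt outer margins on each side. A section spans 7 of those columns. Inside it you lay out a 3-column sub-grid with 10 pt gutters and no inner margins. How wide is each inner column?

243 pt

Take off 48 pt of margins, leaving 858 pt.
8 columns + 7 gutters: 8c + 7·14 = 858.
8c = 858 − 98 = 760, so c = 95 pt.
7 columns plus 6 gutters: 665 + 84 = 749 pt.
3 columns + 2 gutters: 3d + 2·10 = 749.
3d = 749 − 20 = 729, so d = 243 pt.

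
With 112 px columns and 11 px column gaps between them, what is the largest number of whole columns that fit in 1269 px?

k columns need k·112 + (k−1)·11 = k·123 − 11.
k·123 − 11 ≤ 1269 → k ≤ 1280 / 123 ≈ 10.41, so k = 10.

10 columns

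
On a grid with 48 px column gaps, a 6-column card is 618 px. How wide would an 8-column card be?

840 px

6 columns + 5 column gaps: 6c + 5·48 = 618.
6c = 618 − 240 = 378, so c = 63 px.
8-column span = 8·63 + 7·48 = 840 px.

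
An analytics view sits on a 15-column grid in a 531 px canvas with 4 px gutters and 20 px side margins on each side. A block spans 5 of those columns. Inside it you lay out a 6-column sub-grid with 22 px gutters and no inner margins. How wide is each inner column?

8.5 px

Subtract both margins: 531 − 2·20 = 491 px.
15c + 14·4 = 491 → 15c = 435 → c = 29 px.
5 columns plus 4 gutters: 145 + 16 = 161 px.
6 columns + 5 gutters: 6d + 5·22 = 161.
6d = 161 − 110 = 51, so d = 8.5 px.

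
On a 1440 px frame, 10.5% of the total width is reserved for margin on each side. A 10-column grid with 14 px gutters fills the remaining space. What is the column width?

101.16 px

Margins: 10.5% × 1440 = 151.2 px each, so content = 1440 − 302.4 = 1137.6 px.
1137.6 − 9·14 = 1011.6; ÷10 gives c = 101.16 px.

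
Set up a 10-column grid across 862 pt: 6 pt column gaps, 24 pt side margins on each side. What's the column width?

Subtract both margins: 862 − 2·24 = 814 pt.
10 columns + 9 column gaps: 10c + 9·6 = 814.
10c = 814 − 54 = 760, so c = 76 pt.

76 pt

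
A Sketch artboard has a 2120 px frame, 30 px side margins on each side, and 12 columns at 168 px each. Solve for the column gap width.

4 px

Content width = 2120 − 2·30 = 2060 px.
12 columns take 12·168 = 2016 px; remaining 44 splits into 11 column gaps.
g = 44 / 11 = 4 px.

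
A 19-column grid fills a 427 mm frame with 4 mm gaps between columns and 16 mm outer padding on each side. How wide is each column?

Take off 32 mm of margins, leaving 395 mm.
395 − 18·4 = 323; ÷19 gives c = 17 mm.

17 mm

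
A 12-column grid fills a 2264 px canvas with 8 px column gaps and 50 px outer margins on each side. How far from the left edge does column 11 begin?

Content = 2264 − 2·50 = 2164 px.
12c + 11·8 = 2164 → 12c = 2076 → c = 173 px.
Each column+gutter stride is 181 px; 10 of them past the 50 px margin is 50 + 1810 = 1860 px.

1860 px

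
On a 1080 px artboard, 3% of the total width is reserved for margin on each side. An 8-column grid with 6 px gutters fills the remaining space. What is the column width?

1080 × (1 − 2·3%) = 1080 × 94% = 1015.2 px for the columns.
8c + 7·6 = 1015.2 → 8c = 973.2 → c = 121.65 px.

121.65 px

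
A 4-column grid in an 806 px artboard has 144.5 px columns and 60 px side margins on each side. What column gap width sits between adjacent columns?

36 px

Inside the margins: 806 − 120 = 686 px.
4·144.5 + 3g = 686 → 3g = 108 → g = 36 px.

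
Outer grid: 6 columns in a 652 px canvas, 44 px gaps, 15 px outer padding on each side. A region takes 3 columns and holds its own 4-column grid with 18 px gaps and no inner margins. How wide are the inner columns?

Take off 30 px of margins, leaving 622 px.
Subtracting 5 gaps of 44 leaves 402 for 6 columns, so c = 67 px.
3 columns plus 2 gaps: 201 + 88 = 289 px.
289 − 3·18 = 235; ÷4 gives d = 58.75 px.

58.75 px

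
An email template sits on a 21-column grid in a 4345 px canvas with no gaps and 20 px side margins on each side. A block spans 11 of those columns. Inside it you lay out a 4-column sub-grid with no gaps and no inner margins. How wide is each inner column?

Take off 40 px of margins, leaving 4305 px.
21c = 4305 → c = 205 px.
11-column span = 11·205 = 2255 px.
4d = 2255 → d = 563.75 px.

563.75 px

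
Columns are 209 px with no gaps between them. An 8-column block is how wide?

With no gaps, 8 columns span 8·209 = 1672 px.

1672 px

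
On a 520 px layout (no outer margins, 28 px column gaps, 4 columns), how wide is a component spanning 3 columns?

520 − 3·28 = 436; ÷4 gives c = 109 px.
Span of 3: 3·109 + 2·28 = 327 + 56 = 383 px.

383 px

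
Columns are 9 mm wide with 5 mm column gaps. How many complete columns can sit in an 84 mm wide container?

6 columns

k columns need k·9 + (k−1)·5 = k·14 − 5.
k·14 − 5 ≤ 84 → k ≤ 89 / 14 ≈ 6.36, so k = 6.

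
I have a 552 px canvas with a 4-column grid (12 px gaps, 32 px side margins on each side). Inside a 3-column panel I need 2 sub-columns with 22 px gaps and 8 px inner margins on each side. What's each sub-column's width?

162.5 px

Inside the margins: 552 − 64 = 488 px.
488 − 3·12 = 452; ÷4 gives c = 113 px.
Span of 3: 3·113 + 2·12 = 339 + 24 = 363 px.
Inner content = 363 − 2·8 = 347 px.
Subtracting 1 gap of 22 leaves 325 for 2 columns, so d = 162.5 px.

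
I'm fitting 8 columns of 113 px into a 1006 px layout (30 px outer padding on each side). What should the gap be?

Inside the margins: 1006 − 60 = 946 px.
Columns use 904 px, leaving 42 px across 7 gaps = 6 px each.

6 px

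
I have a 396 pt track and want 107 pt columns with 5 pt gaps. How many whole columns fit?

3 columns

Each extra column adds 107 + 5 = 112 pt.
(396 + 5) / 112 = 3.58, so 3 columns fit.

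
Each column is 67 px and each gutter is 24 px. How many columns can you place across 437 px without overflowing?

5 columns

k columns need k·67 + (k−1)·24 = k·91 − 24.
k·91 − 24 ≤ 437 → k ≤ 461 / 91 ≈ 5.07, so k = 5.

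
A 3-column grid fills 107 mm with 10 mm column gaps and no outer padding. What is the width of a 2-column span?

68 mm

3 columns + 2 column gaps: 3c + 2·10 = 107.
3c = 107 − 20 = 87, so c = 29 mm.
2-column span = 2·29 + 1·10 = 68 mm.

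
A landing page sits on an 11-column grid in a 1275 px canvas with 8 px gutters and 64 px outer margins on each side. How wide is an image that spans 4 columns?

412 px

Content width = 1275 − 2·64 = 1147 px.
Subtracting 10 gutters of 8 leaves 1067 for 11 columns, so c = 97 px.
Span of 4: 4·97 + 3·8 = 388 + 24 = 412 px.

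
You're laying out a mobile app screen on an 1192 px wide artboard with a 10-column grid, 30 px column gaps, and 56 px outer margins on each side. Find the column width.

81 px

Subtract both margins: 1192 − 2·56 = 1080 px.
Subtracting 9 column gaps of 30 leaves 810 for 10 columns, so c = 81 px.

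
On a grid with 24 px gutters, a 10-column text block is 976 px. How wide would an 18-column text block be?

1776 px

10c + 9·24 = 976 → 10c = 760 → c = 76 px.
Span of 18: 18·76 + 17·24 = 1368 + 408 = 1776 px.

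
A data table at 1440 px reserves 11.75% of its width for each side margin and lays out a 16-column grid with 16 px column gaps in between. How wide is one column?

53.85 px

1440 × (1 − 2·11.75%) = 1440 × 76.5% = 1101.6 px for the columns.
16c + 15·16 = 1101.6 → 16c = 861.6 → c = 53.85 px.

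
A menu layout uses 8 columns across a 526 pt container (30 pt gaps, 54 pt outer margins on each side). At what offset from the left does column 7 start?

Content = 526 − 2·54 = 418 pt.
418 − 7·30 = 208; ÷8 gives c = 26 pt.
Before column 7: the margin + 6 columns + 6 gaps.
Offset = 54 + 6·(26 + 30) = 54 + 336 = 390 pt.

390 pt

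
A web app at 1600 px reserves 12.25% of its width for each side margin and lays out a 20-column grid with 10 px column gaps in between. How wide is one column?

50.9 px

Margins: 12.25% × 1600 = 196 px each, so content = 1600 − 392 = 1208 px.
20 columns + 19 column gaps: 20c + 19·10 = 1208.
20c = 1208 − 190 = 1018, so c = 50.9 px.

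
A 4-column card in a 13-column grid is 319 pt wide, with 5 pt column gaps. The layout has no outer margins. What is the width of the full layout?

1048 pt

4c + 3·5 = 319 → 4c = 304 → c = 76 pt.
Summing: 988 + 60 = 1048 pt.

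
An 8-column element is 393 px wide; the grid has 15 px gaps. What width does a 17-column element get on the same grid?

Subtracting 7 gaps of 15 leaves 288 for 8 columns, so c = 36 px.
17 columns plus 16 gaps: 612 + 240 = 852 px.

852 px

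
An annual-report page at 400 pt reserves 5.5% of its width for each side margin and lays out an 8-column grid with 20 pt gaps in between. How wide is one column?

Each margin = 5.5% of 400 = 22 pt; content = 400 − 2·22 = 356 pt.
8c + 7·20 = 356 → 8c = 216 → c = 27 pt.

27 pt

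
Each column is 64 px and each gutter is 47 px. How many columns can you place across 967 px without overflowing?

k columns need k·64 + (k−1)·47 = k·111 − 47.
k·111 − 47 ≤ 967 → k ≤ 1014 / 111 ≈ 9.14, so k = 9.

9 columns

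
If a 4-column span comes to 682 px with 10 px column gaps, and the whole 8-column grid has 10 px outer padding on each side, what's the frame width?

4c + 3·10 = 682 → 4c = 652 → c = 163 px.
Frame = 2·10 + 8·163 + 7·10 = 20 + 1304 + 70 = 1394 px.

1394 px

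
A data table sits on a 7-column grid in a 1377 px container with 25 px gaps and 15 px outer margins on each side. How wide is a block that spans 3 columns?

Subtract both margins: 1377 − 2·15 = 1347 px.
Subtracting 6 gaps of 25 leaves 1197 for 7 columns, so c = 171 px.
Span of 3: 3·171 + 2·25 = 513 + 50 = 563 px.

563 px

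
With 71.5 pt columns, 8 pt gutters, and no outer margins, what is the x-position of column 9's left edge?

Each column+gutter stride is 79.5 pt; with no margin, 8 of them is 636 pt.

636 pt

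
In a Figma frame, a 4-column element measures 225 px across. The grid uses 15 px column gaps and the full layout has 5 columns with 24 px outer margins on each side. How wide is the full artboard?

333 px

4c + 3·15 = 225 → 4c = 180 → c = 45 px.
Adding margins, columns and gutters: 48 + 225 + 60 = 333 px.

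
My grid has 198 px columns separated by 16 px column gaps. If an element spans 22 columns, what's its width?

4692 px

Span of 22: 22·198 + 21·16 = 4356 + 336 = 4692 px.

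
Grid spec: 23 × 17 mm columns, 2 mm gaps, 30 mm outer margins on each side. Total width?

Total width: 2·30 + 23·17 + 22·2 = 495 mm.

495 mm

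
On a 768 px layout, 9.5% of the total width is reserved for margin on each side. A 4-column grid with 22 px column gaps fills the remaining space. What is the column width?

Margins: 9.5% × 768 = 72.96 px each, so content = 768 − 145.92 = 622.08 px.
4 columns + 3 column gaps: 4c + 3·22 = 622.08.
4c = 622.08 − 66 = 556.08, so c = 139.02 px.

139.02 px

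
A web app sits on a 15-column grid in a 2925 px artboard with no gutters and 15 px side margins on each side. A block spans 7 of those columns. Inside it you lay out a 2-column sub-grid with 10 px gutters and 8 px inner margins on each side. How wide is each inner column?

662.5 px

Inside the margins: 2925 − 30 = 2895 px.
2895 / 15 = 193 px per column.
7-column span = 7·193 = 1351 px.
Inner content = 1351 − 2·8 = 1335 px.
1335 − 1·10 = 1325; ÷2 gives d = 662.5 px.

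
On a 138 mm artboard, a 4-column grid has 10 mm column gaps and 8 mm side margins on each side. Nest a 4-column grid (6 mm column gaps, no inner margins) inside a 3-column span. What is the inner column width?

17.75 mm

Outer content = 138 − 2·8 = 122 mm.
122 − 3·10 = 92; ÷4 gives c = 23 mm.
3 columns plus 2 column gaps: 69 + 20 = 89 mm.
4 columns + 3 column gaps: 4d + 3·6 = 89.
4d = 89 − 18 = 71, so d = 17.75 mm.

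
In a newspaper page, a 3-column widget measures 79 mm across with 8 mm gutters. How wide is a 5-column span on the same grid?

3 columns + 2 gutters: 3c + 2·8 = 79.
3c = 79 − 16 = 63, so c = 21 mm.
5 columns plus 4 gutters: 105 + 32 = 137 mm.

137 mm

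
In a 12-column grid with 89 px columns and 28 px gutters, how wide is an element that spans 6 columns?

674 px

6-column span = 6·89 + 5·28 = 674 px.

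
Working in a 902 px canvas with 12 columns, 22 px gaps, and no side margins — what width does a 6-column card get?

902 − 11·22 = 660; ÷12 gives c = 55 px.
6-column span = 6·55 + 5·22 = 440 px.

440 px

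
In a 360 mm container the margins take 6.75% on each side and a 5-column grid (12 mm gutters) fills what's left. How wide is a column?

52.68 mm

Margins: 6.75% × 360 = 24.3 mm each, so content = 360 − 48.6 = 311.4 mm.
5 columns + 4 gutters: 5c + 4·12 = 311.4.
5c = 311.4 − 48 = 263.4, so c = 52.68 mm.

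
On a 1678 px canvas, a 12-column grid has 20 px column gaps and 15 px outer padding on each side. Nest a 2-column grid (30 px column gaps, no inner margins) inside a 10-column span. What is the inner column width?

670 px

Subtract both margins: 1678 − 2·15 = 1648 px.
12c + 11·20 = 1648 → 12c = 1428 → c = 119 px.
10 columns plus 9 column gaps: 1190 + 180 = 1370 px.
Subtracting 1 column gap of 30 leaves 1340 for 2 columns, so d = 670 px.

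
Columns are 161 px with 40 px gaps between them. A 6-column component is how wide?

6-column span = 6·161 + 5·40 = 1166 px.

1166 px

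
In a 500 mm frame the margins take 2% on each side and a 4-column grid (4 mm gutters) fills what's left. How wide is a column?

117 mm

Each margin = 2% of 500 = 10 mm; content = 500 − 2·10 = 480 mm.
480 − 3·4 = 468; ÷4 gives c = 117 mm.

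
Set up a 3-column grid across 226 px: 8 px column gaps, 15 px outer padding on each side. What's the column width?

Inside the margins: 226 − 30 = 196 px.
3c + 2·8 = 196 → 3c = 180 → c = 60 px.

60 px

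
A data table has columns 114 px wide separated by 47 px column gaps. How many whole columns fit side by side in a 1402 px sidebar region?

Each extra column adds 114 + 47 = 161 px.
(1402 + 47) / 161 = 9.00, so 9 columns fit.

9 columns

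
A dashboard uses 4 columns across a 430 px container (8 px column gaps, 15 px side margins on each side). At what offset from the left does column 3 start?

Inside the margins: 430 − 30 = 400 px.
4 columns + 3 column gaps: 4c + 3·8 = 400.
4c = 400 − 24 = 376, so c = 94 px.
Each column+gutter stride is 102 px; 2 of them past the 15 px margin is 15 + 204 = 219 px.

219 px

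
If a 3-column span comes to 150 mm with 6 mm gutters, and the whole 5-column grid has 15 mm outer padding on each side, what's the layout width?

284 mm

3 columns + 2 gutters: 3c + 2·6 = 150.
3c = 150 − 12 = 138, so c = 46 mm.
Layout = 2·15 + 5·46 + 4·6 = 30 + 230 + 24 = 284 mm.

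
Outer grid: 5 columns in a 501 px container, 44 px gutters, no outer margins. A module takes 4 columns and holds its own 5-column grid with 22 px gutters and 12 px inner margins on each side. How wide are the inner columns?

56 px

5 columns + 4 gutters: 5c + 4·44 = 501.
5c = 501 − 176 = 325, so c = 65 px.
4 columns plus 3 gutters: 260 + 132 = 392 px.
Inner content = 392 − 2·12 = 368 px.
368 − 4·22 = 280; ÷5 gives d = 56 px.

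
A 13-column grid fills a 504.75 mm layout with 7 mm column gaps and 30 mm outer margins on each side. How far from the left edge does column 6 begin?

Subtract both margins: 504.75 − 2·30 = 444.75 mm.
Subtracting 12 column gaps of 7 leaves 360.75 for 13 columns, so c = 27.75 mm.
Column 6 starts at margin + 5·(column + gutter) = 30 + 5·34.75 = 203.75 mm.

203.75 mm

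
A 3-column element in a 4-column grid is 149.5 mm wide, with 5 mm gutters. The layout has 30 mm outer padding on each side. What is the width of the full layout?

261 mm

Subtracting 2 gutters of 5 leaves 139.5 for 3 columns, so c = 46.5 mm.
Total width: 2·30 + 4·46.5 + 3·5 = 261 mm.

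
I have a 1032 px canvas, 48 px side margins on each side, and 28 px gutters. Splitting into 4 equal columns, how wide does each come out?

Take off 96 px of margins, leaving 936 px.
Subtracting 3 gutters of 28 leaves 852 for 4 columns, so c = 213 px.

213 px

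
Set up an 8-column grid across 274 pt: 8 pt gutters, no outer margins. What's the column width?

Subtracting 7 gutters of 8 leaves 218 for 8 columns, so c = 27.25 pt.

27.25 pt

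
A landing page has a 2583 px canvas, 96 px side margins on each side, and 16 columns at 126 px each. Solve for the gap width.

25 px

Take off 192 px of margins, leaving 2391 px.
16·126 + 15g = 2391 → 15g = 375 → g = 25 px.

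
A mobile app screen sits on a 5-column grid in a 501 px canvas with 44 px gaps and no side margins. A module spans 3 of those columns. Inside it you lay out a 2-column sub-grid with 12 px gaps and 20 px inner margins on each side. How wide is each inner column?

115.5 px

5c + 4·44 = 501 → 5c = 325 → c = 65 px.
3-column span = 3·65 + 2·44 = 283 px.
Inner content = 283 − 2·20 = 243 px.
243 − 1·12 = 231; ÷2 gives d = 115.5 px.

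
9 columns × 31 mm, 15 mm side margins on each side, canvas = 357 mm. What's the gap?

Take off 30 mm of margins, leaving 327 mm.
9 columns take 9·31 = 279 mm; remaining 48 splits into 8 gaps.
g = 48 / 8 = 6 mm.

6 mm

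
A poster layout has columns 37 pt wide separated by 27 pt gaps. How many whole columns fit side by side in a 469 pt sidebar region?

k columns need k·37 + (k−1)·27 = k·64 − 27.
k·64 − 27 ≤ 469 → k ≤ 496 / 64 ≈ 7.75, so k = 7.

7 columns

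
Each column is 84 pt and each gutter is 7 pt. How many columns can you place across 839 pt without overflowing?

9 columns: 9·84 + 8·7 = 812 pt ≤ 839.
10 columns: 903 pt > 839. So 9.

9 columns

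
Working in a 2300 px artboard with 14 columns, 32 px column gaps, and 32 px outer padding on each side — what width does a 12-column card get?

Subtract both margins: 2300 − 2·32 = 2236 px.
2236 − 13·32 = 1820; ÷14 gives c = 130 px.
Span of 12: 12·130 + 11·32 = 1560 + 352 = 1912 px.

1912 px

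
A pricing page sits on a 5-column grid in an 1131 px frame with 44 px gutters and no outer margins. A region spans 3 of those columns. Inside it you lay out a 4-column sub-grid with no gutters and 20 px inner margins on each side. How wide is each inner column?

5c + 4·44 = 1131 → 5c = 955 → c = 191 px.
3 columns plus 2 gutters: 573 + 88 = 661 px.
Inner content = 661 − 2·20 = 621 px.
With no gutters, each column is 621/4 = 155.25 px.

155.25 px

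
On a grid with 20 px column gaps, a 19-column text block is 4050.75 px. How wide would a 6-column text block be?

1265.5 px

19c + 18·20 = 4050.75 → 19c = 3690.75 → c = 194.25 px.
6-column span = 6·194.25 + 5·20 = 1265.5 px.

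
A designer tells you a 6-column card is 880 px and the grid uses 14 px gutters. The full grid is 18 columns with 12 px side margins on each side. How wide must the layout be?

2692 px

Subtracting 5 gutters of 14 leaves 810 for 6 columns, so c = 135 px.
Total width: 2·12 + 18·135 + 17·14 = 2692 px.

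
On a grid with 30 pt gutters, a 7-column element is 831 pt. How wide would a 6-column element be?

7c + 6·30 = 831 → 7c = 651 → c = 93 pt.
Span of 6: 6·93 + 5·30 = 558 + 150 = 708 pt.

708 pt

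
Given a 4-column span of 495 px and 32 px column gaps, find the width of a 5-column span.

626.75 px

495 − 3·32 = 399; ÷4 gives c = 99.75 px.
5 columns plus 4 column gaps: 498.75 + 128 = 626.75 px.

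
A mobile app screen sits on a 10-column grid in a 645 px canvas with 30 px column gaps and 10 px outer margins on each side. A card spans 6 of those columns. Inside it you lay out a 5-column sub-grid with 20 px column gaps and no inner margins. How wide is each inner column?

56.6 px

Inside the margins: 645 − 20 = 625 px.
10c + 9·30 = 625 → 10c = 355 → c = 35.5 px.
Span of 6: 6·35.5 + 5·30 = 213 + 150 = 363 px.
Subtracting 4 column gaps of 20 leaves 283 for 5 columns, so d = 56.6 px.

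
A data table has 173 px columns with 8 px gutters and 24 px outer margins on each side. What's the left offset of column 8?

Each column+gutter stride is 181 px; 7 of them past the 24 px margin is 24 + 1267 = 1291 px.

1291 px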